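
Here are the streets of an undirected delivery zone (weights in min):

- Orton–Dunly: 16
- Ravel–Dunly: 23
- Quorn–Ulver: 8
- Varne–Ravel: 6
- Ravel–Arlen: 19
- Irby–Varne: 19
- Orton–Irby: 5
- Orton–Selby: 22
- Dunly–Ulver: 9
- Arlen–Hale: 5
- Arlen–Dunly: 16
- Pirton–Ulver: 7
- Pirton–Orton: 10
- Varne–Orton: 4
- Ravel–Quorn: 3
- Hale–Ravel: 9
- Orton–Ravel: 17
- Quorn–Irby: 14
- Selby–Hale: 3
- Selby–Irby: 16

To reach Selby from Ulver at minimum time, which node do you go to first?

Candidate routes:
Ulver–Quorn–Ravel–Hale–Selby: 8+3+9+3 = 23
Ulver–Dunly–Arlen–Hale–Selby: 9+16+5+3 = 33
Cheapest is Ulver–Quorn–Ravel–Hale–Selby at 23 min.
So from Ulver the first move is to Quorn.

Quorn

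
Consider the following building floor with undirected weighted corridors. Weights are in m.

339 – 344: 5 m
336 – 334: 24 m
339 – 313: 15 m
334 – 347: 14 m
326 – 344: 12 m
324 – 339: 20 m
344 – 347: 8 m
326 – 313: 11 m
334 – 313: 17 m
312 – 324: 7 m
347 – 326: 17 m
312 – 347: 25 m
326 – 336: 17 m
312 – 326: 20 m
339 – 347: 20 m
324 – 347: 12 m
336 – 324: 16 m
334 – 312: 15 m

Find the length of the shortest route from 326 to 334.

28 m

Candidate routes:
326 → 313 → 334: 11+17 = 28
326 → 347 → 334: 17+14 = 31
Cheapest is 326 → 313 → 334 at 28 m.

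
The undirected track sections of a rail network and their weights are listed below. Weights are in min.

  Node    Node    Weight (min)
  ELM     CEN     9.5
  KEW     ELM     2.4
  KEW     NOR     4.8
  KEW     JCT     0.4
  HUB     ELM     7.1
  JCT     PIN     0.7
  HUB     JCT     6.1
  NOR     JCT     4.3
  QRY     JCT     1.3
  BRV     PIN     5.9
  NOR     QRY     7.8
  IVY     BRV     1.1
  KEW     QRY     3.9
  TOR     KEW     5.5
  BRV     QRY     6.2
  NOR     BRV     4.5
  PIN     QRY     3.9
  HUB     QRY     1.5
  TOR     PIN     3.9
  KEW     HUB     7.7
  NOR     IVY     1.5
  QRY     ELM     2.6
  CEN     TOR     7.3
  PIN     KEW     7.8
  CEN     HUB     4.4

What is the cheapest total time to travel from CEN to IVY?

13 min

Compare a few routes:
CEN–HUB–QRY–JCT–NOR–IVY: 4.4+1.5+1.3+4.3+1.5 = 13
CEN–HUB–QRY–BRV–IVY: 4.4+1.5+6.2+1.1 = 13.2
Cheapest is CEN–HUB–QRY–JCT–NOR–IVY at 13 min.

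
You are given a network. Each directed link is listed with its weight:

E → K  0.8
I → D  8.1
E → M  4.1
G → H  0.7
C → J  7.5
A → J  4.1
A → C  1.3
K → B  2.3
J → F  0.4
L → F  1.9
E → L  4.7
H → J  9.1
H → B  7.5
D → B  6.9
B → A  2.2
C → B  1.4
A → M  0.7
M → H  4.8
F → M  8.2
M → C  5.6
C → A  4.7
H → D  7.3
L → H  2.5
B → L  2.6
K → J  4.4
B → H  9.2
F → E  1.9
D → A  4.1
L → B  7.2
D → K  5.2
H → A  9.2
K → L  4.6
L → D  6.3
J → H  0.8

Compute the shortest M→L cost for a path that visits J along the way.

Best M to J: M → C → J costing 13.1
Shortest J→L: J → F → E → L = 7
Total via J: 13.1 + 7 = 20.1.

20.1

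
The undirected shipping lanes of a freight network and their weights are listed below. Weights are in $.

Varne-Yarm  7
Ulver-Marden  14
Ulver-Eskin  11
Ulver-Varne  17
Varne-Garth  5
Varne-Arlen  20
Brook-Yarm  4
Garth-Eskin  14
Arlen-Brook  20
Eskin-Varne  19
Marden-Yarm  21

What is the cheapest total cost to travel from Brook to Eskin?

$30

Candidate routes:
Brook–Yarm–Varne–Eskin: 4+7+19 = 30
Brook–Yarm–Marden–Ulver–Eskin: 4+21+14+11 = 50
Brook–Yarm–Varne–Ulver–Eskin: 4+7+17+11 = 39
Brook–Arlen–Varne–Garth–Eskin: 20+20+5+14 = 59
Cheapest is Brook–Yarm–Varne–Eskin at $30.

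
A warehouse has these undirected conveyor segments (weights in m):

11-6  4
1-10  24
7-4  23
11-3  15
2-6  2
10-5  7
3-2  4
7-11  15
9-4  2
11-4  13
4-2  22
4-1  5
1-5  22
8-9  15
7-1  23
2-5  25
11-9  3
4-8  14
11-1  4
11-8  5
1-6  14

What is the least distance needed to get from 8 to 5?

31 m

Candidate routes:
8 → 11 → 6 → 2 → 5: 5+4+2+25 = 36
8 → 11 → 1 → 5: 5+4+22 = 31
8 → 11 → 9 → 4 → 1 → 5: 5+3+2+5+22 = 37
Cheapest is 8 → 11 → 1 → 5 at 31 m.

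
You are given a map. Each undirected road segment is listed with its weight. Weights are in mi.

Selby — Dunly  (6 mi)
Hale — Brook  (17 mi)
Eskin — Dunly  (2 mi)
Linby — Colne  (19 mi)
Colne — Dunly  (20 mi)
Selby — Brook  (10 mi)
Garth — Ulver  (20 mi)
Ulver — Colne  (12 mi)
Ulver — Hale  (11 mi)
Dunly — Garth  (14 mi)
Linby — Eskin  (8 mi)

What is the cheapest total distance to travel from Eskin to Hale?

35 mi

Enumerating some paths:
Eskin - Dunly - Colne - Ulver - Hale: 2+20+12+11 = 45
Eskin - Dunly - Selby - Brook - Hale: 2+6+10+17 = 35
Eskin - Linby - Colne - Ulver - Hale: 8+19+12+11 = 50
Eskin - Dunly - Garth - Ulver - Hale: 2+14+20+11 = 47
Cheapest is Eskin - Dunly - Selby - Brook - Hale at 35 mi.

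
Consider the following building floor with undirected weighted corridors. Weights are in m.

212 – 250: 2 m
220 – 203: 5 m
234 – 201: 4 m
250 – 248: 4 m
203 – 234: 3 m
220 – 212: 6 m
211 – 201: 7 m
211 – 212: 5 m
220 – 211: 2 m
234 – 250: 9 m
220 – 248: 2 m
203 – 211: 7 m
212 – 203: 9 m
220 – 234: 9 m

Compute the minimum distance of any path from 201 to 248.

11 m

Enumerating some paths:
201 → 211 → 220 → 248: 7+2+2 = 11
201 → 234 → 203 → 220 → 248: 4+3+5+2 = 14
The minimum is 11 m via 201 → 211 → 220 → 248.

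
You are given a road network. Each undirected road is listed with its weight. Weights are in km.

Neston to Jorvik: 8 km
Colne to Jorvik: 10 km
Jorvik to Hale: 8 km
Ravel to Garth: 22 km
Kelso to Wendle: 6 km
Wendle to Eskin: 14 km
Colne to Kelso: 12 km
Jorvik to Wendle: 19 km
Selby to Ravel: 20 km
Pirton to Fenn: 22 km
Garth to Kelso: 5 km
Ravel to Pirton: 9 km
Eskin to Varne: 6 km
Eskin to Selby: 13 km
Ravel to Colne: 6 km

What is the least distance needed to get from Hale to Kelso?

Shortest distances from Hale:
Hale: 0
Jorvik: 8  (via Hale)
Neston: 16  (via Jorvik)
Colne: 18  (via Jorvik)
Ravel: 24  (via Colne)
Wendle: 27  (via Jorvik)
Kelso: 30  (via Colne)
Shortest route: Hale → Jorvik → Colne → Kelso = 30 km.

30 km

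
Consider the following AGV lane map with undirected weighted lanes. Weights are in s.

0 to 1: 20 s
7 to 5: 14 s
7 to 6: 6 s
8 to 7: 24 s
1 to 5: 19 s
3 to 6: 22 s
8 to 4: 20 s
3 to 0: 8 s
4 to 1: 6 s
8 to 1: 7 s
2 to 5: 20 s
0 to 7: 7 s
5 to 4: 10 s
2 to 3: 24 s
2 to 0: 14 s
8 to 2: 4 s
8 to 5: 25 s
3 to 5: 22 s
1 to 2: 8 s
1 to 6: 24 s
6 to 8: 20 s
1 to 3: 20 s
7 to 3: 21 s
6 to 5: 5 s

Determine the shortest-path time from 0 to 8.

18 s

Running Dijkstra from 0:
0: 0
7: 7  (via 0)
3: 8  (via 0)
6: 13  (via 7)
2: 14  (via 0)
5: 18  (via 6)
8: 18  (via 2)
Shortest route: 0–2–8 = 18 s.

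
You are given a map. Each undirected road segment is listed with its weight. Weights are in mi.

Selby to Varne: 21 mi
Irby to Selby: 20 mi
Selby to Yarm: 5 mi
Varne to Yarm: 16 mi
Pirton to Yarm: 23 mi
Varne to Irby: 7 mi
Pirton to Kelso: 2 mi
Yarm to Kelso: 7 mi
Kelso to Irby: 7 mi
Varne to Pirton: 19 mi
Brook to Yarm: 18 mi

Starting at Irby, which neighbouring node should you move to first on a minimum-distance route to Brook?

Kelso

Candidate routes:
Irby–Selby–Yarm–Brook: 20+5+18 = 43
Irby–Kelso–Yarm–Brook: 7+7+18 = 32
Irby–Varne–Yarm–Brook: 7+16+18 = 41
The minimum is 32 mi via Irby–Kelso–Yarm–Brook.
So from Irby the first move is to Kelso.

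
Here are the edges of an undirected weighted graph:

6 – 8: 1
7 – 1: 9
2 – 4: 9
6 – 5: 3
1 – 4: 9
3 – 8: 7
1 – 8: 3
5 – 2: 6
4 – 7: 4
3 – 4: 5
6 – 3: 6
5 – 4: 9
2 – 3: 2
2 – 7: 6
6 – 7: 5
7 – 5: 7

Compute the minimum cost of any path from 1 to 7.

Shortest distances from 1:
1: 0
8: 3  (via 1)
6: 4  (via 8)
5: 7  (via 6)
4: 9  (via 1)
7: 9  (via 1)
Shortest route: 1–7 = 9.

9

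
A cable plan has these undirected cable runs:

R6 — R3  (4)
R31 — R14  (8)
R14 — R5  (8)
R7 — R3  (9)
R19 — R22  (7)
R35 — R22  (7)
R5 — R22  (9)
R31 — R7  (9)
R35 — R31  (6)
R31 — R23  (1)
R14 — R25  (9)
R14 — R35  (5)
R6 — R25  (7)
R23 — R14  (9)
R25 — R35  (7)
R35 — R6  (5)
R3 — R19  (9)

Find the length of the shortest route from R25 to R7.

Compare a few routes:
R25 → R14 → R31 → R7: 9+8+9 = 26
R25 → R6 → R3 → R7: 7+4+9 = 20
R25 → R35 → R31 → R7: 7+6+9 = 22
R25 → R35 → R6 → R3 → R7: 7+5+4+9 = 25
Cheapest is R25 → R6 → R3 → R7 at 20.

20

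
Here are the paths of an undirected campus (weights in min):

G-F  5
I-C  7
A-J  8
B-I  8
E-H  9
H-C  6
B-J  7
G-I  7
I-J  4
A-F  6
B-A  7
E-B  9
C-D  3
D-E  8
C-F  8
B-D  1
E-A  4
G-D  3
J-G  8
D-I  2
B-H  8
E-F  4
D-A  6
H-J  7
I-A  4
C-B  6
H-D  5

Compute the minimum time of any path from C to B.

Shortest distances from C:
C: 0
D: 3  (via C)
B: 4  (via D)
Shortest route: C–D–B = 4 min.

4 min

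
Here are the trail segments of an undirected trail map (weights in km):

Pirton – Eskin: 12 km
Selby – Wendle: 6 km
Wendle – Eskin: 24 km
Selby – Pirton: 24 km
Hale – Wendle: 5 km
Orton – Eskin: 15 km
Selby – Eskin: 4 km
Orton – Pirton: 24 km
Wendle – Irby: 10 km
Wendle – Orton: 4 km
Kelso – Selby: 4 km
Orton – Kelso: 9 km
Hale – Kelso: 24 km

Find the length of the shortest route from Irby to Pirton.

Settle nodes by increasing distance from Irby:
Irby: 0
Wendle: 10  (via Irby)
Orton: 14  (via Wendle)
Hale: 15  (via Wendle)
Selby: 16  (via Wendle)
Eskin: 20  (via Selby)
Kelso: 20  (via Selby)
Pirton: 32  (via Eskin)
Shortest route: Irby–Wendle–Selby–Eskin–Pirton = 32 km.

32 km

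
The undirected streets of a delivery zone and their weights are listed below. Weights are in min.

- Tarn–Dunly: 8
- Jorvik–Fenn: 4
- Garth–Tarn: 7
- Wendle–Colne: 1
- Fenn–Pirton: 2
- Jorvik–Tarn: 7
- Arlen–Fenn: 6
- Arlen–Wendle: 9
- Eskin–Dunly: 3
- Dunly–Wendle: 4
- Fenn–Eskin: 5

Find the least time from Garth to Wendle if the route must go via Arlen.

33 min

Shortest Garth→Arlen: Garth–Tarn–Jorvik–Fenn–Arlen = 24
Best Arlen to Wendle: Arlen–Wendle costing 9
Total via Arlen: 24 + 9 = 33 min.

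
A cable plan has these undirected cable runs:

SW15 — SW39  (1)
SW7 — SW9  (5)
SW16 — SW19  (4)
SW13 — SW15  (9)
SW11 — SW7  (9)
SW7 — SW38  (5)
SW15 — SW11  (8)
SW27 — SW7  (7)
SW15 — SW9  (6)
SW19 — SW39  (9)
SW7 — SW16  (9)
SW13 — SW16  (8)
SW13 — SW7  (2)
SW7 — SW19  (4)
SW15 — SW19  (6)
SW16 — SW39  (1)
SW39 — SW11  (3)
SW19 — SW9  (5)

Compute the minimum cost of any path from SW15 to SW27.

Shortest distances from SW15:
SW15: 0
SW39: 1  (via SW15)
SW16: 2  (via SW39)
SW11: 4  (via SW39)
SW19: 6  (via SW15)
SW9: 6  (via SW15)
SW13: 9  (via SW15)
SW7: 10  (via SW19)
SW38: 15  (via SW7)
SW27: 17  (via SW7)
Shortest route: SW15–SW19–SW7–SW27 = 17.

17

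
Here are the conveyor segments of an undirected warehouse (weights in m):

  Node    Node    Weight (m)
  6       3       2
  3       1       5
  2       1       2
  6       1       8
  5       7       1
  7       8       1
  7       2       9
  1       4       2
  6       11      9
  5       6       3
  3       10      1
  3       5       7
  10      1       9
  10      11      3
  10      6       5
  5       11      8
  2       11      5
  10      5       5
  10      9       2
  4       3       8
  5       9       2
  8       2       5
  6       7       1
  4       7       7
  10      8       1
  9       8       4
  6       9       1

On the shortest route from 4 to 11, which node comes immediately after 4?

1

Candidate routes:
4 → 1 → 3 → 10 → 11: 2+5+1+3 = 11
4 → 1 → 2 → 11: 2+2+5 = 9
The minimum is 9 m via 4 → 1 → 2 → 11.
So from 4 the first move is to 1.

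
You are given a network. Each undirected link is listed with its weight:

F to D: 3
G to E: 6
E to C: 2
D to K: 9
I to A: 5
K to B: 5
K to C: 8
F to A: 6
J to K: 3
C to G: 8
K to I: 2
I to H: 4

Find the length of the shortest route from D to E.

Compare a few routes:
D - K - C - E: 9+8+2 = 19
D - F - A - I - K - C - E: 3+6+5+2+8+2 = 26
D - K - C - G - E: 9+8+8+6 = 31
D - F - A - I - K - C - G - E: 3+6+5+2+8+8+6 = 38
Cheapest is D - K - C - E at 19.

19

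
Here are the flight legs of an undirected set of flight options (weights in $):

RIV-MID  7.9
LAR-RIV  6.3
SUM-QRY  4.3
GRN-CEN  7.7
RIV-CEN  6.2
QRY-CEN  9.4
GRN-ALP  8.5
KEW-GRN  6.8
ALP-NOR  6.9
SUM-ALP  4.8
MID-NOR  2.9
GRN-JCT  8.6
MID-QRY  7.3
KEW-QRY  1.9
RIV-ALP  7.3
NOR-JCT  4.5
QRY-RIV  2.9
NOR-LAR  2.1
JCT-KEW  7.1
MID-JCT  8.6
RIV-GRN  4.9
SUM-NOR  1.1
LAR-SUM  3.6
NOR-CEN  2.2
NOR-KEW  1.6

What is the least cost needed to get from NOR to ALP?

$5.9

Compare a few routes:
NOR → SUM → ALP: 1.1+4.8 = 5.9
NOR → ALP: 6.9 = 6.9
The minimum is $5.9 via NOR → SUM → ALP.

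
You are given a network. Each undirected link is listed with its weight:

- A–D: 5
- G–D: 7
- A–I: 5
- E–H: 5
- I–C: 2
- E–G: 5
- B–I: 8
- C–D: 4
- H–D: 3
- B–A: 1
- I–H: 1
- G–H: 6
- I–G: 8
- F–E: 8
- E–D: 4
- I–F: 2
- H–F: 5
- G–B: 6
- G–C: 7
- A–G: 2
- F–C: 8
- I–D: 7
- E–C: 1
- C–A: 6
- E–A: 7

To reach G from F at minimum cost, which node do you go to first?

I

Candidate routes:
F - I - C - E - G: 2+2+1+5 = 10
F - I - H - G: 2+1+6 = 9
Cheapest is F - I - H - G at 9.
So from F the first move is to I.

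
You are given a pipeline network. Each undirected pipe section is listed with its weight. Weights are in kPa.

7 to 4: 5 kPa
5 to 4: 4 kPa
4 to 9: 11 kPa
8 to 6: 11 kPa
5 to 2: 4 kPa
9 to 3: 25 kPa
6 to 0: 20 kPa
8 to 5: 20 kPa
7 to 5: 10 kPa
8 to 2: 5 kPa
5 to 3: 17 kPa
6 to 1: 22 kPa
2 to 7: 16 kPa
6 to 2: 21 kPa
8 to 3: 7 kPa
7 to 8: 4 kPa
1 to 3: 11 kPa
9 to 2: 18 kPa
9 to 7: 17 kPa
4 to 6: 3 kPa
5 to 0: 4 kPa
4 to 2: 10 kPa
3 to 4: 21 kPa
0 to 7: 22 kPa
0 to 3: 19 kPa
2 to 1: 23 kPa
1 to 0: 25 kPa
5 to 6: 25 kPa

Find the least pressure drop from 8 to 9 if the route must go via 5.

24 kPa

Shortest 8→5: 8 → 2 → 5 = 9
Best 5 to 9: 5 → 4 → 9 costing 15
Total via 5: 9 + 15 = 24 kPa.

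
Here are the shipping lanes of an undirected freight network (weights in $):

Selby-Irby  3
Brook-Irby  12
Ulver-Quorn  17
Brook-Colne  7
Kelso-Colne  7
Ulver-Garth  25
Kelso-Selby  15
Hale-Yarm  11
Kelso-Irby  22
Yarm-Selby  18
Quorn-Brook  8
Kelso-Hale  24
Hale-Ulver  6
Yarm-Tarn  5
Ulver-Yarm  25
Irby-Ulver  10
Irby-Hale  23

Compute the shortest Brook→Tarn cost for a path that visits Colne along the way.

Shortest Brook→Colne: Brook–Colne = 7
Best Colne to Tarn: Colne–Kelso–Selby–Yarm–Tarn costing 45
Total via Colne: 7 + 45 = $52.

$52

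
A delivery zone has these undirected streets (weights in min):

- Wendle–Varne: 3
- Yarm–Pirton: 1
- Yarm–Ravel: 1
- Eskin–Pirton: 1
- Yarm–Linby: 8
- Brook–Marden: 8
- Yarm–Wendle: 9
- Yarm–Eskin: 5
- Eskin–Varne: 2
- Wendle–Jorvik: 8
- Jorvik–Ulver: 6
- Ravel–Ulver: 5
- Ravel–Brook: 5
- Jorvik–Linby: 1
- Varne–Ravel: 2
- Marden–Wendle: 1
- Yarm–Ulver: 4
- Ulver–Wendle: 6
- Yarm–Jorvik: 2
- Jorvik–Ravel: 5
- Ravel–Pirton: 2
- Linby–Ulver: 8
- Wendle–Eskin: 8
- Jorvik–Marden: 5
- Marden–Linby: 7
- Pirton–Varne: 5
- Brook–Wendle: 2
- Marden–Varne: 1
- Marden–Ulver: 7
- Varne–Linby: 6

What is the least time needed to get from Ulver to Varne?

Shortest distances from Ulver:
Ulver: 0
Yarm: 4  (via Ulver)
Pirton: 5  (via Yarm)
Ravel: 5  (via Ulver)
Jorvik: 6  (via Ulver)
Wendle: 6  (via Ulver)
Eskin: 6  (via Pirton)
Linby: 7  (via Jorvik)
Varne: 7  (via Ravel)
Shortest route: Ulver → Ravel → Varne = 7 min.

7 min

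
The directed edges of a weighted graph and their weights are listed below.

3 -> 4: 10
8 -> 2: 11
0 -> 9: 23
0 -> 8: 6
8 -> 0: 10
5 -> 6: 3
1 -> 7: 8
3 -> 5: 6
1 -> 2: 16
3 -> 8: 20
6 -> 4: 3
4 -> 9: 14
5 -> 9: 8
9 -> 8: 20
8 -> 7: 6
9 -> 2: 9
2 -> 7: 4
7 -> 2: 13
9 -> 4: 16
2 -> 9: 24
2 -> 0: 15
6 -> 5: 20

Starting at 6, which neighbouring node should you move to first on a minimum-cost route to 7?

Candidate routes:
6–5–9–2–7: 20+8+9+4 = 41
6–4–9–2–7: 3+14+9+4 = 30
Cheapest is 6–4–9–2–7 at 30.
So from 6 the first move is to 4.

4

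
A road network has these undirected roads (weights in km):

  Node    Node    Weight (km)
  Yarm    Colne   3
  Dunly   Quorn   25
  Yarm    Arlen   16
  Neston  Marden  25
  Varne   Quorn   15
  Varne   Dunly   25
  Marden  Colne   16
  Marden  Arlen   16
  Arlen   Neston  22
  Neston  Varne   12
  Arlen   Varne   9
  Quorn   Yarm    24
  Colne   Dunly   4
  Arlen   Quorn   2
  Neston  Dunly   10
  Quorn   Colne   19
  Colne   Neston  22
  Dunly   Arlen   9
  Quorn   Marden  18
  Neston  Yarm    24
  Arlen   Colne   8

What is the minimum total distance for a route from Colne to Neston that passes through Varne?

Best Colne to Varne: Colne → Arlen → Varne costing 17
Shortest Varne→Neston: Varne → Neston = 12
Total via Varne: 17 + 12 = 29 km.

29 km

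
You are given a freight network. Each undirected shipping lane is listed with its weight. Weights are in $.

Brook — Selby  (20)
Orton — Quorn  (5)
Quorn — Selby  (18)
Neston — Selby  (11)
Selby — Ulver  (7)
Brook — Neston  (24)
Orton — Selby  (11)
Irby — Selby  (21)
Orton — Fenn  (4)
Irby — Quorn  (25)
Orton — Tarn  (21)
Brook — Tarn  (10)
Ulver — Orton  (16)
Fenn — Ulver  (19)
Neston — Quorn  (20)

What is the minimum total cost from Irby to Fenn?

Shortest distances from Irby:
Irby: 0
Selby: 21  (via Irby)
Quorn: 25  (via Irby)
Ulver: 28  (via Selby)
Orton: 30  (via Quorn)
Neston: 32  (via Selby)
Fenn: 34  (via Orton)
Shortest route: Irby–Quorn–Orton–Fenn = $34.

$34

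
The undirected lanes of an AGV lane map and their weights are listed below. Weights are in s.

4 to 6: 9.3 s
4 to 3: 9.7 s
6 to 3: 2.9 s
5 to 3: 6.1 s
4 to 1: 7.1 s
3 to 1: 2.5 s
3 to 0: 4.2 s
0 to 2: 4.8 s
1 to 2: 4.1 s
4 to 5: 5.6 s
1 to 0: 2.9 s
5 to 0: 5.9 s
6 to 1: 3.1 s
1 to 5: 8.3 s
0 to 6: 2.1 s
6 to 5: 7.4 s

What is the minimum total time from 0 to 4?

Compare a few routes:
0 - 5 - 4: 5.9+5.6 = 11.5
0 - 1 - 4: 2.9+7.1 = 10
0 - 6 - 4: 2.1+9.3 = 11.4
The minimum is 10 s via 0 - 1 - 4.

10 s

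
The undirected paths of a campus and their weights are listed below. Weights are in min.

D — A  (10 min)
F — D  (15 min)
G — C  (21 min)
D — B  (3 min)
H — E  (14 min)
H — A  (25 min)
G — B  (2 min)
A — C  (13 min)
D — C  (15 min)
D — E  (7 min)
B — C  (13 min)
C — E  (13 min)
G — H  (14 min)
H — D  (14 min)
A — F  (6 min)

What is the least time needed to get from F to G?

Candidate routes:
F → D → B → G: 15+3+2 = 20
F → A → C → B → G: 6+13+13+2 = 34
F → A → D → B → G: 6+10+3+2 = 21
Cheapest is F → D → B → G at 20 min.

20 min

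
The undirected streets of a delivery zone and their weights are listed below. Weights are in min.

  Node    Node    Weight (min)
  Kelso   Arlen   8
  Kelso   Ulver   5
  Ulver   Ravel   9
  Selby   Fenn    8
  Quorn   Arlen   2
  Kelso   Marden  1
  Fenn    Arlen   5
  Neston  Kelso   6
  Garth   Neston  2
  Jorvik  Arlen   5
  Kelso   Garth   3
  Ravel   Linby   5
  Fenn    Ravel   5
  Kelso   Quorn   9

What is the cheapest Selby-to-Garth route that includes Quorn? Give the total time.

Shortest Selby→Quorn: Selby → Fenn → Arlen → Quorn = 15
Best Quorn to Garth: Quorn → Kelso → Garth costing 12
Total via Quorn: 15 + 12 = 27 min.

27 min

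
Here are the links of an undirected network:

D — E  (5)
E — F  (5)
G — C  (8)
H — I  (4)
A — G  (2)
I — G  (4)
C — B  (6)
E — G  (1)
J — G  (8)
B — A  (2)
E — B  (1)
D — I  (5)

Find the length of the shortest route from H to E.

Enumerating some paths:
H - I - G - E: 4+4+1 = 9
H - I - G - A - B - E: 4+4+2+2+1 = 13
The minimum is 9 via H - I - G - E.

9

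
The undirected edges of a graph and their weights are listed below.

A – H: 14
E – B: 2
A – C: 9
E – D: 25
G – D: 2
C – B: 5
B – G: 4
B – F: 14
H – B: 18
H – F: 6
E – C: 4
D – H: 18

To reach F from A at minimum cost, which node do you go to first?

H

Enumerating some paths:
A–C–E–B–F: 9+4+2+14 = 29
A–C–B–H–F: 9+5+18+6 = 38
A–C–B–F: 9+5+14 = 28
A–H–F: 14+6 = 20
The minimum is 20 via A–H–F.
So from A the first move is to H.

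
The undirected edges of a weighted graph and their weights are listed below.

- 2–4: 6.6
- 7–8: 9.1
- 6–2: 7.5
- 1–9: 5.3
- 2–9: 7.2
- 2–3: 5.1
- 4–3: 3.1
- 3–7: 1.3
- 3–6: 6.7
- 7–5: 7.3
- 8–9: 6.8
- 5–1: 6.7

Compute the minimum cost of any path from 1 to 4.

18.4

Enumerating some paths:
1 - 9 - 2 - 4: 5.3+7.2+6.6 = 19.1
1 - 5 - 7 - 3 - 4: 6.7+7.3+1.3+3.1 = 18.4
1 - 9 - 2 - 3 - 4: 5.3+7.2+5.1+3.1 = 20.7
Cheapest is 1 - 5 - 7 - 3 - 4 at 18.4.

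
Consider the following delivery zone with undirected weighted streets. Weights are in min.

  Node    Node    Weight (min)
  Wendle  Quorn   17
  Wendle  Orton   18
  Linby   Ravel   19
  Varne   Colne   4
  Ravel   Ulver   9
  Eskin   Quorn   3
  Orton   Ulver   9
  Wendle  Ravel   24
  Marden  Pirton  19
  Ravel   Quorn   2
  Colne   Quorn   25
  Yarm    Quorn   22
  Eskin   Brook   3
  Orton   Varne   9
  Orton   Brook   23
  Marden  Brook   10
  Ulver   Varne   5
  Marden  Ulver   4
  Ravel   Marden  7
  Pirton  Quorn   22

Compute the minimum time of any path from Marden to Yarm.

Settle nodes by increasing distance from Marden:
Marden: 0
Ulver: 4  (via Marden)
Ravel: 7  (via Marden)
Quorn: 9  (via Ravel)
Varne: 9  (via Ulver)
Brook: 10  (via Marden)
Eskin: 12  (via Quorn)
Colne: 13  (via Varne)
Orton: 13  (via Ulver)
Pirton: 19  (via Marden)
Linby: 26  (via Ravel)
Wendle: 26  (via Quorn)
Yarm: 31  (via Quorn)
Shortest route: Marden → Ravel → Quorn → Yarm = 31 min.

31 min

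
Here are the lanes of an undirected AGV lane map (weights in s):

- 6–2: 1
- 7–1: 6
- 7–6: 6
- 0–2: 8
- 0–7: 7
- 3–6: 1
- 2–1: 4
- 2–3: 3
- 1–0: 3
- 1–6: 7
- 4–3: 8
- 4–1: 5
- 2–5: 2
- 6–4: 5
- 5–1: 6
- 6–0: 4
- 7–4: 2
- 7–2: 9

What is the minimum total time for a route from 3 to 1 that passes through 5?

10 s

Shortest 3→5: 3 → 6 → 2 → 5 = 4
Shortest 5→1: 5 → 1 = 6
Total via 5: 4 + 6 = 10 s.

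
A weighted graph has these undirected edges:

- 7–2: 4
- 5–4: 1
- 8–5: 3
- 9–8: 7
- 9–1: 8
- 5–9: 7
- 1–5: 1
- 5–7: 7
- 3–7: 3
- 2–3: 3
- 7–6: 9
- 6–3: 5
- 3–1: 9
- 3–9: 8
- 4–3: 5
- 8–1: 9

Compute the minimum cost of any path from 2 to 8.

Enumerating some paths:
2–3–1–5–8: 3+9+1+3 = 16
2–7–3–4–5–8: 4+3+5+1+3 = 16
2–7–5–8: 4+7+3 = 14
2–3–4–5–8: 3+5+1+3 = 12
The minimum is 12 via 2–3–4–5–8.

12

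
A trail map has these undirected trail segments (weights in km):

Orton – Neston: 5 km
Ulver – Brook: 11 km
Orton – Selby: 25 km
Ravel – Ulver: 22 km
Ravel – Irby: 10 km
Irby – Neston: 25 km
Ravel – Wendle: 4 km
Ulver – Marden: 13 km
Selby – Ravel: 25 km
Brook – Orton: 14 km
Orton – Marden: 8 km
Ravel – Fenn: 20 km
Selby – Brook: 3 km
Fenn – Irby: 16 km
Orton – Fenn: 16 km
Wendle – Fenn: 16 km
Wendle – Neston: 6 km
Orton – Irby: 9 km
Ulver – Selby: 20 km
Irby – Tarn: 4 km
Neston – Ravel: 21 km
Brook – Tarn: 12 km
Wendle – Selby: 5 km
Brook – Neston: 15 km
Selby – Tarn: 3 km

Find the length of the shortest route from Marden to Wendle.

19 km

Shortest distances from Marden:
Marden: 0
Orton: 8  (via Marden)
Ulver: 13  (via Marden)
Neston: 13  (via Orton)
Irby: 17  (via Orton)
Wendle: 19  (via Neston)
Shortest route: Marden–Orton–Neston–Wendle = 19 km.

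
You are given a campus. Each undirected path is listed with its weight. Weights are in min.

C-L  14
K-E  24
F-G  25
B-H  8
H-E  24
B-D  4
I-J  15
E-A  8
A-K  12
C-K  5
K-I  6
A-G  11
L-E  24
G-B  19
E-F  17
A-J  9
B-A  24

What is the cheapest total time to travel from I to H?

50 min

Shortest distances from I:
I: 0
K: 6  (via I)
C: 11  (via K)
J: 15  (via I)
A: 18  (via K)
L: 25  (via C)
E: 26  (via A)
G: 29  (via A)
B: 42  (via A)
F: 43  (via E)
D: 46  (via B)
H: 50  (via E)
Shortest route: I → K → A → E → H = 50 min.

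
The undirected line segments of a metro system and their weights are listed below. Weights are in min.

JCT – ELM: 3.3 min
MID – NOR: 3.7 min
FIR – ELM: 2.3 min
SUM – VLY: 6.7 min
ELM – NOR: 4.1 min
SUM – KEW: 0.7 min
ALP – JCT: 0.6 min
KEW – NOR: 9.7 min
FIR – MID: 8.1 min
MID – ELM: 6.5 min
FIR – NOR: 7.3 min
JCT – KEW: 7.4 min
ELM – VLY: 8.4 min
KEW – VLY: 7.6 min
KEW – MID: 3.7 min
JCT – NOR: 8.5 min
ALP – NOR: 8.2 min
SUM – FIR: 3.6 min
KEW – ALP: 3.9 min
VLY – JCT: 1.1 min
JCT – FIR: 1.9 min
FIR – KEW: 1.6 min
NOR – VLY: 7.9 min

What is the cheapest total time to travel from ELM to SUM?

Settle nodes by increasing distance from ELM:
ELM: 0
FIR: 2.3  (via ELM)
JCT: 3.3  (via ELM)
KEW: 3.9  (via FIR)
ALP: 3.9  (via JCT)
NOR: 4.1  (via ELM)
VLY: 4.4  (via JCT)
SUM: 4.6  (via KEW)
Shortest route: ELM–FIR–KEW–SUM = 4.6 min.

4.6 min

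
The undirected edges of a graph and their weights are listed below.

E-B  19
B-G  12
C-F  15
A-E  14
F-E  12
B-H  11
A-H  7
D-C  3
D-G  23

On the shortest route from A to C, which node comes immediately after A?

E

Enumerating some paths:
A–H–B–E–F–C: 7+11+19+12+15 = 64
A–E–F–C: 14+12+15 = 41
A–H–B–G–D–C: 7+11+12+23+3 = 56
A–E–B–G–D–C: 14+19+12+23+3 = 71
Cheapest is A–E–F–C at 41.
So from A the first move is to E.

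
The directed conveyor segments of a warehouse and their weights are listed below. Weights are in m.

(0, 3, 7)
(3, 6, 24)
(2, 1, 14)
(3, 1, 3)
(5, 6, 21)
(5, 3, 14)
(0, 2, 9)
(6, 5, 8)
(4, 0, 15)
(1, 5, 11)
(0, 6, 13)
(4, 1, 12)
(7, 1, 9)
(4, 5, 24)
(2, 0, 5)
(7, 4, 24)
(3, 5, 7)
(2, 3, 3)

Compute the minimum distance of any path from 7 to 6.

41 m

Running Dijkstra from 7:
7: 0
1: 9  (via 7)
5: 20  (via 1)
4: 24  (via 7)
3: 34  (via 5)
0: 39  (via 4)
6: 41  (via 5)
Shortest route: 7–1–5–6 = 41 m.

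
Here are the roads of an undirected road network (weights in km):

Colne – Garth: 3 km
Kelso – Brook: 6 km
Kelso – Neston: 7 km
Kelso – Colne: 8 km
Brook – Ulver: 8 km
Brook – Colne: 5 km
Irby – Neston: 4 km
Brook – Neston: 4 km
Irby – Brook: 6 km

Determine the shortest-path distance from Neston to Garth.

Running Dijkstra from Neston:
Neston: 0
Brook: 4  (via Neston)
Irby: 4  (via Neston)
Kelso: 7  (via Neston)
Colne: 9  (via Brook)
Garth: 12  (via Colne)
Shortest route: Neston → Brook → Colne → Garth = 12 km.

12 km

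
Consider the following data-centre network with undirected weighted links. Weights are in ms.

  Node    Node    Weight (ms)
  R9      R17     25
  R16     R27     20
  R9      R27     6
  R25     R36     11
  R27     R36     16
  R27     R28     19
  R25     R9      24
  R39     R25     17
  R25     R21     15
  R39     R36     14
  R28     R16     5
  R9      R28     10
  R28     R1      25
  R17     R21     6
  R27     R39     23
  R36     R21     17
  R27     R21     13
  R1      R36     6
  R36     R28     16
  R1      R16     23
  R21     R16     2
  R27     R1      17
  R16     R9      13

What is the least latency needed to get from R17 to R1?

29 ms

Enumerating some paths:
R17 - R21 - R36 - R1: 6+17+6 = 29
R17 - R21 - R16 - R1: 6+2+23 = 31
R17 - R21 - R16 - R28 - R36 - R1: 6+2+5+16+6 = 35
The minimum is 29 ms via R17 - R21 - R36 - R1.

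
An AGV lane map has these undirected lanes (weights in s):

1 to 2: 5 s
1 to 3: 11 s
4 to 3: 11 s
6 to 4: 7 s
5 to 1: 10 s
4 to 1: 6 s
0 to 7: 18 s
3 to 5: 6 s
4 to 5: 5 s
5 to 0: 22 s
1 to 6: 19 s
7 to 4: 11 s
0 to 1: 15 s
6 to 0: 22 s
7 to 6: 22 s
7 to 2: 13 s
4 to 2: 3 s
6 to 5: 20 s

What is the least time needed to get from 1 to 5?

10 s

Running Dijkstra from 1:
1: 0
2: 5  (via 1)
4: 6  (via 1)
5: 10  (via 1)
Shortest route: 1–5 = 10 s.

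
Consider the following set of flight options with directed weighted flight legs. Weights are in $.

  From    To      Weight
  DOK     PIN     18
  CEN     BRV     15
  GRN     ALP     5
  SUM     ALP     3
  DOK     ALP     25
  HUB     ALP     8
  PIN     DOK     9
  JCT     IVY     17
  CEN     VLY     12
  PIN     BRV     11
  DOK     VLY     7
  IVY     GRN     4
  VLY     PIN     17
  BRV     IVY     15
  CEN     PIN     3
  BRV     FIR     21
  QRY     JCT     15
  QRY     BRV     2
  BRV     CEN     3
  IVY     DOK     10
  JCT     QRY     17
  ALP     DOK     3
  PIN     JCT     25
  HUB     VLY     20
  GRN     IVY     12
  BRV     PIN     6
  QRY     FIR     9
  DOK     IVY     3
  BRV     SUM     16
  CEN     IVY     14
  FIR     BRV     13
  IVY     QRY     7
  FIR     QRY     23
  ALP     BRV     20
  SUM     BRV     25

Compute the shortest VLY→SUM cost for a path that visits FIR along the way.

$74

Shortest VLY→FIR: VLY → PIN → DOK → IVY → QRY → FIR = 45
Best FIR to SUM: FIR → BRV → SUM costing 29
Total via FIR: 45 + 29 = $74.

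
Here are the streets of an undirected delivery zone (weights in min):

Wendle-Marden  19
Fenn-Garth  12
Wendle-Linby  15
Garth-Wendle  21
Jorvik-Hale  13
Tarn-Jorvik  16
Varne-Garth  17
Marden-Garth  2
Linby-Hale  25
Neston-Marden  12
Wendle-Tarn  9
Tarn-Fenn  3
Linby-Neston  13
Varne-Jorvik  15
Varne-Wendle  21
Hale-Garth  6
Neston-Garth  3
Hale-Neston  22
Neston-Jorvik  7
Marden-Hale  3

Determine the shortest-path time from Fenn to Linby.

Shortest distances from Fenn:
Fenn: 0
Tarn: 3  (via Fenn)
Wendle: 12  (via Tarn)
Garth: 12  (via Fenn)
Marden: 14  (via Garth)
Neston: 15  (via Garth)
Hale: 17  (via Marden)
Jorvik: 19  (via Tarn)
Linby: 27  (via Wendle)
Shortest route: Fenn–Tarn–Wendle–Linby = 27 min.

27 min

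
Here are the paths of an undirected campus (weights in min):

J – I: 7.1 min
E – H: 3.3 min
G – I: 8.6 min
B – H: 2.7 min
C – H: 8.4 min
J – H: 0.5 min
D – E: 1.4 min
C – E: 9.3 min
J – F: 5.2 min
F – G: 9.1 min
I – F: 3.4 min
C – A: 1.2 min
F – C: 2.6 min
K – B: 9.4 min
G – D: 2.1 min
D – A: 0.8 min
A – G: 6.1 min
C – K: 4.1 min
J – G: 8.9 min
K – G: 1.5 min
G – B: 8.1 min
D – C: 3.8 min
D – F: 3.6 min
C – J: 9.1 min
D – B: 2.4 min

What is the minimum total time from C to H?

Shortest distances from C:
C: 0
A: 1.2  (via C)
D: 2  (via A)
F: 2.6  (via C)
E: 3.4  (via D)
G: 4.1  (via D)
K: 4.1  (via C)
B: 4.4  (via D)
I: 6  (via F)
H: 6.7  (via E)
Shortest route: C → A → D → E → H = 6.7 min.

6.7 min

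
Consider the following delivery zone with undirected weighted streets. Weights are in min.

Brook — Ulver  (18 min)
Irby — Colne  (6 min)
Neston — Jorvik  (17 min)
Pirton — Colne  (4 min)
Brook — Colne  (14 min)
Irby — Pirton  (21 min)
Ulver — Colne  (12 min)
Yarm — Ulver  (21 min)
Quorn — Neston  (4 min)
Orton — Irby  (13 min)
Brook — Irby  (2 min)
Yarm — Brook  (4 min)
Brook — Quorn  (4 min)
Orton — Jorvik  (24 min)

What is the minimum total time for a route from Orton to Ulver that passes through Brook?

33 min

Best Orton to Brook: Orton–Irby–Brook costing 15
Shortest Brook→Ulver: Brook–Ulver = 18
Total via Brook: 15 + 18 = 33 min.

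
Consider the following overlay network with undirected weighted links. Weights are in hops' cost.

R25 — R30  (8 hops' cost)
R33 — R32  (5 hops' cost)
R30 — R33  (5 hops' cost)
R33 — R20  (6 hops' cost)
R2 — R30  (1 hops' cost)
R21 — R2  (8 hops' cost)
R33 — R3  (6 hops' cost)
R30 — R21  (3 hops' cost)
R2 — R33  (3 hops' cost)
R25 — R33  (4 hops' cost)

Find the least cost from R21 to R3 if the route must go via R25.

21 hops' cost

Shortest R21→R25: R21–R30–R25 = 11
Best R25 to R3: R25–R33–R3 costing 10
Total via R25: 11 + 10 = 21 hops' cost.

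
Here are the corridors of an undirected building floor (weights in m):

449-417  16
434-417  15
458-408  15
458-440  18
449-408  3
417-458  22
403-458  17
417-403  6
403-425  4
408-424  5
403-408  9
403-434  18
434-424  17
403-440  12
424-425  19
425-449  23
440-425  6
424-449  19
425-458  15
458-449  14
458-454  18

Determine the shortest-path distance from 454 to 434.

53 m

Settle nodes by increasing distance from 454:
454: 0
458: 18  (via 454)
449: 32  (via 458)
408: 33  (via 458)
425: 33  (via 458)
403: 35  (via 458)
440: 36  (via 458)
424: 38  (via 408)
417: 40  (via 458)
434: 53  (via 403)
Shortest route: 454 → 458 → 403 → 434 = 53 m.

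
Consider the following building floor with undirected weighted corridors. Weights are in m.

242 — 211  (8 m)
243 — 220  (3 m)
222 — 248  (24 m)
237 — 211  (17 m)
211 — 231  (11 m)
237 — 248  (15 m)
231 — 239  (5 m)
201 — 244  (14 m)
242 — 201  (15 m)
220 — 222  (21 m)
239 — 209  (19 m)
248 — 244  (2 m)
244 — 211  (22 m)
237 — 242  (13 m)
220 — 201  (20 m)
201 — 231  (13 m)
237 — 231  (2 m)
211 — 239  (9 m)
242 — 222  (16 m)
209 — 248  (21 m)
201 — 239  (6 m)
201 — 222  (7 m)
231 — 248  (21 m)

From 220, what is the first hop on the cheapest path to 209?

Candidate routes:
220 - 201 - 244 - 248 - 209: 20+14+2+21 = 57
220 - 201 - 239 - 209: 20+6+19 = 45
220 - 222 - 201 - 239 - 209: 21+7+6+19 = 53
220 - 201 - 231 - 239 - 209: 20+13+5+19 = 57
Cheapest is 220 - 201 - 239 - 209 at 45 m.
So from 220 the first move is to 201.

201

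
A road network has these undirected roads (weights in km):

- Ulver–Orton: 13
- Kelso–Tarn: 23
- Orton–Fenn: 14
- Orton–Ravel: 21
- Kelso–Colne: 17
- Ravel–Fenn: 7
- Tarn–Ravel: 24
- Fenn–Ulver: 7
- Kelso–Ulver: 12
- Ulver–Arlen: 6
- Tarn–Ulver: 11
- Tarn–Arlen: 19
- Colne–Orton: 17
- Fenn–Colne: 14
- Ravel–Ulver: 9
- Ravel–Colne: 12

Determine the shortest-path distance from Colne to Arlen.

Settle nodes by increasing distance from Colne:
Colne: 0
Ravel: 12  (via Colne)
Fenn: 14  (via Colne)
Kelso: 17  (via Colne)
Orton: 17  (via Colne)
Ulver: 21  (via Ravel)
Arlen: 27  (via Ulver)
Shortest route: Colne–Ravel–Ulver–Arlen = 27 km.

27 km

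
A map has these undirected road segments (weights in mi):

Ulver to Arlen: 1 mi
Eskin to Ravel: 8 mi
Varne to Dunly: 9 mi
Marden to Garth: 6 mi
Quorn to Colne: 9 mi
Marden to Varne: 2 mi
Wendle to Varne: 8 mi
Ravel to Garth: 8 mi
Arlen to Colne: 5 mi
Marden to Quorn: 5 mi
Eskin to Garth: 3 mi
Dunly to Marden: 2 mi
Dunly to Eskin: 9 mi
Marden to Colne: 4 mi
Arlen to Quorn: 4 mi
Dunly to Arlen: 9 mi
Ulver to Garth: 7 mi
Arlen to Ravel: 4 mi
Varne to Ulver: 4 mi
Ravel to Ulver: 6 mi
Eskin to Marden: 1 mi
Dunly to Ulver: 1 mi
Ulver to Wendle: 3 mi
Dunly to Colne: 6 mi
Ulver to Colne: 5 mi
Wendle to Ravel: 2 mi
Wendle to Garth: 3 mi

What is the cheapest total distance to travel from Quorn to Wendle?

Enumerating some paths:
Quorn → Marden → Dunly → Ulver → Wendle: 5+2+1+3 = 11
Quorn → Arlen → Ravel → Wendle: 4+4+2 = 10
Quorn → Marden → Eskin → Garth → Wendle: 5+1+3+3 = 12
Quorn → Arlen → Ulver → Wendle: 4+1+3 = 8
Cheapest is Quorn → Arlen → Ulver → Wendle at 8 mi.

8 mi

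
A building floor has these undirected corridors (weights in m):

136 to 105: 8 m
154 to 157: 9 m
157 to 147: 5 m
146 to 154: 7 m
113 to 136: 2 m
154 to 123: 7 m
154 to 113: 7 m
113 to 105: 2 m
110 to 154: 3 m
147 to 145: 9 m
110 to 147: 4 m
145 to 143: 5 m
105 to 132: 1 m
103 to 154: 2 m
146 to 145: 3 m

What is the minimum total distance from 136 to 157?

18 m

Shortest distances from 136:
136: 0
113: 2  (via 136)
105: 4  (via 113)
132: 5  (via 105)
154: 9  (via 113)
103: 11  (via 154)
110: 12  (via 154)
146: 16  (via 154)
123: 16  (via 154)
147: 16  (via 110)
157: 18  (via 154)
Shortest route: 136–113–154–157 = 18 m.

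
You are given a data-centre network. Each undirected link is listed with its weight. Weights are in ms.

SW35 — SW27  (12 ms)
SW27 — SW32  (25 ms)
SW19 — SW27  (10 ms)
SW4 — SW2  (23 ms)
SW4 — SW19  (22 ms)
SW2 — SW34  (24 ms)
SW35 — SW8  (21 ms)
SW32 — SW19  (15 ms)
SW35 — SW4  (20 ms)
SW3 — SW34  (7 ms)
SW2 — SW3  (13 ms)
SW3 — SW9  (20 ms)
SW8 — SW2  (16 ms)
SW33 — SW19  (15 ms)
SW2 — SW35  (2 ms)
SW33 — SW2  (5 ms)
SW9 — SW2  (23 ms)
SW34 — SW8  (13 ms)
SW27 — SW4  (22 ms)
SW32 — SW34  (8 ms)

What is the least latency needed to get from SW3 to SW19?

Enumerating some paths:
SW3–SW2–SW33–SW19: 13+5+15 = 33
SW3–SW34–SW32–SW19: 7+8+15 = 30
Cheapest is SW3–SW34–SW32–SW19 at 30 ms.

30 ms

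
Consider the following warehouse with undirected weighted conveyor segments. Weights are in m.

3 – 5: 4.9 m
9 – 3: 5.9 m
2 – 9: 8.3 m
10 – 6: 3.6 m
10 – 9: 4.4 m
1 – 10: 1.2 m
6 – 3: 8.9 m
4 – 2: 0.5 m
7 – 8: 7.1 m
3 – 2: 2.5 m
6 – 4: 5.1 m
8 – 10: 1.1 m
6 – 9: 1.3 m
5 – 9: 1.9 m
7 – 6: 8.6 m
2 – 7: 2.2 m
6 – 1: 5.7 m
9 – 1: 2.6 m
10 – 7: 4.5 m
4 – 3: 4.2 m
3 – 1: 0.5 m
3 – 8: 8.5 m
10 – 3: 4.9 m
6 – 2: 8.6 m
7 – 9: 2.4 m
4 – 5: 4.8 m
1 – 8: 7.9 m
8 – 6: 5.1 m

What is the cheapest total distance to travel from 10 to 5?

Enumerating some paths:
10 → 9 → 5: 4.4+1.9 = 6.3
10 → 1 → 9 → 5: 1.2+2.6+1.9 = 5.7
10 → 1 → 3 → 5: 1.2+0.5+4.9 = 6.6
Cheapest is 10 → 1 → 9 → 5 at 5.7 m.

5.7 m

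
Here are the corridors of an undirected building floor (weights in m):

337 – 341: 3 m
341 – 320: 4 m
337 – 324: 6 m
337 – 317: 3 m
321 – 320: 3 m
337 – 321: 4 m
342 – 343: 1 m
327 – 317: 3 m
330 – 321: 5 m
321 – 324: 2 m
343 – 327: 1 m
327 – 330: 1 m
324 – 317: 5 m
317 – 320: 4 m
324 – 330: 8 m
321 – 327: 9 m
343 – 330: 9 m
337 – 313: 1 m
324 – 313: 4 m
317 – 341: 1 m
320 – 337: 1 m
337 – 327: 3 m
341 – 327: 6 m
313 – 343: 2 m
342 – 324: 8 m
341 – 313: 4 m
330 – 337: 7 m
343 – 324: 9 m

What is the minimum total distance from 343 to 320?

4 m

Running Dijkstra from 343:
343: 0
342: 1  (via 343)
327: 1  (via 343)
330: 2  (via 327)
313: 2  (via 343)
337: 3  (via 313)
320: 4  (via 337)
Shortest route: 343–313–337–320 = 4 m.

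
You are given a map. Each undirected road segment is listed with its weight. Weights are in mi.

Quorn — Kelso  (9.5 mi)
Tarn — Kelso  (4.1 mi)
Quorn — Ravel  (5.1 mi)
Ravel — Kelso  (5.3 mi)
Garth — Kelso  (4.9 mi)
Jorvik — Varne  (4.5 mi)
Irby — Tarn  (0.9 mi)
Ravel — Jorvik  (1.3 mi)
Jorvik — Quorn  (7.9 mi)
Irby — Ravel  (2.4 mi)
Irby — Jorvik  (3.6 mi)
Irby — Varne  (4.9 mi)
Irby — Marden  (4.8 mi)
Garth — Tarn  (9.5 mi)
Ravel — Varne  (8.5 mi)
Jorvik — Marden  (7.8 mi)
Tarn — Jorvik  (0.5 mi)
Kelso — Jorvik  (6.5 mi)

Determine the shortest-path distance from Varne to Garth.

14 mi

Enumerating some paths:
Varne - Jorvik - Tarn - Kelso - Garth: 4.5+0.5+4.1+4.9 = 14
Varne - Jorvik - Tarn - Garth: 4.5+0.5+9.5 = 14.5
Cheapest is Varne - Jorvik - Tarn - Kelso - Garth at 14 mi.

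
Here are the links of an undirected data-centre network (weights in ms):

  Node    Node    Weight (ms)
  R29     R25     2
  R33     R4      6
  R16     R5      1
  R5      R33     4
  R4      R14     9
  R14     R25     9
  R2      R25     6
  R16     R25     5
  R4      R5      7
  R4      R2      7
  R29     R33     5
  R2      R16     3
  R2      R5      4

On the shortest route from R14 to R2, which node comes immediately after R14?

Candidate routes:
R14 → R4 → R2: 9+7 = 16
R14 → R25 → R2: 9+6 = 15
Cheapest is R14 → R25 → R2 at 15 ms.
So from R14 the first move is to R25.

R25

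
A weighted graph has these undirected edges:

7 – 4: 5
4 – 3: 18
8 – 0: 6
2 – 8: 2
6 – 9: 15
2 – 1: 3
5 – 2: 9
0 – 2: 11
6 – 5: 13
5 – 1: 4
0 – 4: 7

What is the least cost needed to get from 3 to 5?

Compare a few routes:
3 → 4 → 0 → 8 → 2 → 1 → 5: 18+7+6+2+3+4 = 40
3 → 4 → 0 → 2 → 1 → 5: 18+7+11+3+4 = 43
3 → 4 → 0 → 8 → 2 → 5: 18+7+6+2+9 = 42
3 → 4 → 0 → 2 → 5: 18+7+11+9 = 45
Cheapest is 3 → 4 → 0 → 8 → 2 → 1 → 5 at 40.

40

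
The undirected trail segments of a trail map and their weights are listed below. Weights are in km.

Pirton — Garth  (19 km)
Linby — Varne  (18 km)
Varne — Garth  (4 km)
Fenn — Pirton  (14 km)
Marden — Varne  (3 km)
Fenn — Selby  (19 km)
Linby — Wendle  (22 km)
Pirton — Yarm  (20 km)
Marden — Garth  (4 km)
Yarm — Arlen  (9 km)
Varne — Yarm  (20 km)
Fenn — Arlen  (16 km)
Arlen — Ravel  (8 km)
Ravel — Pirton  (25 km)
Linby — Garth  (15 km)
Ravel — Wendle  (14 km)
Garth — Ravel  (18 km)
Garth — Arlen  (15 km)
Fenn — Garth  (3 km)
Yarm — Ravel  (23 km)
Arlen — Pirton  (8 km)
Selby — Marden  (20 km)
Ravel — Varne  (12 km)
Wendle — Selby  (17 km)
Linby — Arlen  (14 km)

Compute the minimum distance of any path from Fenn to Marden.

7 km

Compare a few routes:
Fenn–Garth–Varne–Marden: 3+4+3 = 10
Fenn–Garth–Marden: 3+4 = 7
The minimum is 7 km via Fenn–Garth–Marden.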